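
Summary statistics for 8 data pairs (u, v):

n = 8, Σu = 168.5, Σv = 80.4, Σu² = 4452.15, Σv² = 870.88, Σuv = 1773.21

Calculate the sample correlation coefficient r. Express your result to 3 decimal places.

r = (nΣuv − ΣuΣv) / √[(nΣu² − (Σu)²)(nΣv² − (Σv)²)]
Numerator: 8×1773.21 − 168.5×80.4 = 638.28
Denominator: √[(35617.2 − 28392.25)(6967.04 − 6464.16)] = √[7224.95 × 502.88] = 1906.1172
r = 638.28 / 1906.1172 ≈ 0.335

0.335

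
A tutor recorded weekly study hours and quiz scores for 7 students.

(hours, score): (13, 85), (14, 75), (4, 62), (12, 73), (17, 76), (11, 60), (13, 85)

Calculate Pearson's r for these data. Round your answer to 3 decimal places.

0.606

n = 7, Σx = 84, Σy = 516, Σx² = 1104, Σy² = 38624, Σxy = 6336
nΣxy − ΣxΣy = 44352 − 43344 = 1008
nΣx² − (Σx)² = 7728 − 7056 = 672; nΣy² − (Σy)² = 270368 − 266256 = 4112
r = 1008 / √(672 × 4112) = 1008 / 1662.3068 ≈ 0.606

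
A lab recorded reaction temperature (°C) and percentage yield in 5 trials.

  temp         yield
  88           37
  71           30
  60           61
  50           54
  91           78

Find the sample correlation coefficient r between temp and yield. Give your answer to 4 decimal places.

n = 5, Σx = 360, Σy = 260, Σx² = 27166, Σy² = 14990, Σxy = 18844
nΣxy − ΣxΣy = 94220 − 93600 = 620
nΣx² − (Σx)² = 135830 − 129600 = 6230; nΣy² − (Σy)² = 74950 − 67600 = 7350
r = 620 / √(6230 × 7350) = 620 / 6766.8678 ≈ 0.0916

0.0916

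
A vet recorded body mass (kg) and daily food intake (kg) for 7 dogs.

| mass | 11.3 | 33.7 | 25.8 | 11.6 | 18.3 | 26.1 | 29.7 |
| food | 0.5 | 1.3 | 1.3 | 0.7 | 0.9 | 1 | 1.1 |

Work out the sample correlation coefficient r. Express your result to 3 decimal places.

0.911

n = 7, Σx = 156.5, Σy = 6.8, Σx² = 3961.77, Σy² = 7.14, Σxy = 166.36
nΣxy − ΣxΣy = 1164.52 − 1064.2 = 100.32
nΣx² − (Σx)² = 27732.39 − 24492.25 = 3240.14; nΣy² − (Σy)² = 49.98 − 46.24 = 3.74
r = 100.32 / √(3240.14 × 3.74) = 100.32 / 110.0823 ≈ 0.911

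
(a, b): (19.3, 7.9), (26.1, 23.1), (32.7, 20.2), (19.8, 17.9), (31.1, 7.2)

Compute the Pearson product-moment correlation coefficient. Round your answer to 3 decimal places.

0.142

n = 5, Σa = 129, Σb = 76.3, Σa² = 3482.24, Σb² = 1376.31, Σab = 1994.26
nΣab − ΣaΣb = 9971.3 − 9842.7 = 128.6
nΣa² − (Σa)² = 17411.2 − 16641 = 770.2; nΣb² − (Σb)² = 6881.55 − 5821.69 = 1059.86
r = 128.6 / √(770.2 × 1059.86) = 128.6 / 903.4955 ≈ 0.142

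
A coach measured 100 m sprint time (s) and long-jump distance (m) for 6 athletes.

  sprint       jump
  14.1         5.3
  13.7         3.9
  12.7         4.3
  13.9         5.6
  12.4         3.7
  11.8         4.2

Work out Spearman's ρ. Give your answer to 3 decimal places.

0.657

Rank sprint: 6, 4, 3, 5, 2, 1
Rank jump: 5, 2, 4, 6, 1, 3
d = rank(sprint) − rank(jump): 1, 2, -1, -1, 1, -2; Σd² = 12
ρ = 1 − 6Σd² / [n(n²−1)] = 1 − 6×12 / (6×35) = 1 − 72/210 ≈ 0.657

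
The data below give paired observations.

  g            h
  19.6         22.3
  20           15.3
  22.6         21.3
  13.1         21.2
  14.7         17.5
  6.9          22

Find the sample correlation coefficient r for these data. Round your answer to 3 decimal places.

n = 6, Σg = 96.9, Σh = 119.6, Σg² = 1730.23, Σh² = 2424.76, Σgh = 1911.23
nΣgh − ΣgΣh = 11467.38 − 11589.24 = -121.86
nΣg² − (Σg)² = 10381.38 − 9389.61 = 991.77; nΣh² − (Σh)² = 14548.56 − 14304.16 = 244.4
r = -121.86 / √(991.77 × 244.4) = -121.86 / 492.3298 ≈ -0.248

-0.248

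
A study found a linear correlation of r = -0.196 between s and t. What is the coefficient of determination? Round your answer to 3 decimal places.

r² = (-0.196)² = 0.038

0.038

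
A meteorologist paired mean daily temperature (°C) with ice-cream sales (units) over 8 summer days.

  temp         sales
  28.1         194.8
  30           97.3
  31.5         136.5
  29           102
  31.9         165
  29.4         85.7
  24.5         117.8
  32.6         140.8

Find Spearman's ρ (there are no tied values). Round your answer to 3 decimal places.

0.190

Rank temp: 2, 5, 6, 3, 7, 4, 1, 8
Rank sales: 8, 2, 5, 3, 7, 1, 4, 6
d = rank(temp) − rank(sales): -6, 3, 1, 0, 0, 3, -3, 2; Σd² = 68
ρ = 1 − 6Σd² / [n(n²−1)] = 1 − 6×68 / (8×63) = 1 − 408/504 ≈ 0.190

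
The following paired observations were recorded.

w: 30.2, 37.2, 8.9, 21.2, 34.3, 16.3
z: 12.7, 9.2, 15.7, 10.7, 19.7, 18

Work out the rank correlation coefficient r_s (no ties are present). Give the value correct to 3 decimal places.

-0.314

Rank w: 4, 6, 1, 3, 5, 2
Rank z: 3, 1, 4, 2, 6, 5
d = rank(w) − rank(z): 1, 5, -3, 1, -1, -3; Σd² = 46
ρ = 1 − 6Σd² / [n(n²−1)] = 1 − 6×46 / (6×35) = 1 − 276/210 ≈ -0.314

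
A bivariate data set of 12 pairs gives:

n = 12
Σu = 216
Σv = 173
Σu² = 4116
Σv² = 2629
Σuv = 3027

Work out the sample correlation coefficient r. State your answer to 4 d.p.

-0.4960

r = (nΣuv − ΣuΣv) / √[(nΣu² − (Σu)²)(nΣv² − (Σv)²)]
Numerator: 12×3027 − 216×173 = -1044
Denominator: √[(49392 − 46656)(31548 − 29929)] = √[2736 × 1619] = 2104.6577
r = -1044 / 2104.6577 ≈ -0.4960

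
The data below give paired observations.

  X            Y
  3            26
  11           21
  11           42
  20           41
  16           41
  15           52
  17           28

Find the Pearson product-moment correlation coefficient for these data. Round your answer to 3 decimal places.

n = 7, ΣX = 93, ΣY = 251, ΣX² = 1421, ΣY² = 9731, ΣXY = 3503
nΣXY − ΣXΣY = 24521 − 23343 = 1178
nΣX² − (ΣX)² = 9947 − 8649 = 1298; nΣY² − (ΣY)² = 68117 − 63001 = 5116
r = 1178 / √(1298 × 5116) = 1178 / 2576.9300 ≈ 0.457

0.457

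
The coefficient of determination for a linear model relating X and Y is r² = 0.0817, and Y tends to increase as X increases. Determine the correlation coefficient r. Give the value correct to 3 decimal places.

|r| = √0.0817 = 0.286
The association is positive, so r = 0.286.

0.286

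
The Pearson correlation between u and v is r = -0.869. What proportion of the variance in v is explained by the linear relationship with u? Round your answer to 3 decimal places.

0.755

r² = (-0.869)² = 0.755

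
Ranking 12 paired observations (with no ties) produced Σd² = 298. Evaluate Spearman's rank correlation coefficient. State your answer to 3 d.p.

-0.042

ρ = 1 − 6Σd² / [n(n²−1)] = 1 − 6×298 / (12×143)
  = 1 − 1788/1716 = 1 − 1.0420 ≈ -0.042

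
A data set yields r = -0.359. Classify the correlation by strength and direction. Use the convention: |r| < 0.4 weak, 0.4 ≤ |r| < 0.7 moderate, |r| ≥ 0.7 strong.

r = -0.359 < 0 so the relationship is negative.
|r| = 0.359, which falls in the weak range.

weak negative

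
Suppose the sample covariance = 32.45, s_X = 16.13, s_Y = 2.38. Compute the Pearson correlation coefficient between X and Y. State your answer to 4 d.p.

r = Cov(X,Y) / (s_X · s_Y) = 32.45 / (16.13 × 2.38)
  = 32.45 / 38.3894 ≈ 0.8453

0.8453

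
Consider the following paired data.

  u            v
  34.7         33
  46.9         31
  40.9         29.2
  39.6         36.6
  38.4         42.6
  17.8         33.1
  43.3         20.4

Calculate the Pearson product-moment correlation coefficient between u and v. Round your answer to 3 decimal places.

n = 7, Σu = 261.6, Σv = 225.9, Σu² = 10310.96, Σv² = 7568.73, Σuv = 8350.98
nΣuv − ΣuΣv = 58456.86 − 59095.44 = -638.58
nΣu² − (Σu)² = 72176.72 − 68434.56 = 3742.16; nΣv² − (Σv)² = 52981.11 − 51030.81 = 1950.3
r = -638.58 / √(3742.16 × 1950.3) = -638.58 / 2701.5430 ≈ -0.236

-0.236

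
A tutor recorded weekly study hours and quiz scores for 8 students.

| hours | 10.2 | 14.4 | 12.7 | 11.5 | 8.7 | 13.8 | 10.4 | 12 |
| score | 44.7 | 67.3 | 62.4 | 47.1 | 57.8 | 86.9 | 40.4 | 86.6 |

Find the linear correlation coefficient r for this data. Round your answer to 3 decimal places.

0.597

n = 8, Σx = 93.7, Σy = 493.2, Σx² = 1123.23, Σy² = 32663.72, Σxy = 5920.63
nΣxy − ΣxΣy = 47365.04 − 46212.84 = 1152.2
nΣx² − (Σx)² = 8985.84 − 8779.69 = 206.15; nΣy² − (Σy)² = 261309.76 − 243246.24 = 18063.52
r = 1152.2 / √(206.15 × 18063.52) = 1152.2 / 1929.7136 ≈ 0.597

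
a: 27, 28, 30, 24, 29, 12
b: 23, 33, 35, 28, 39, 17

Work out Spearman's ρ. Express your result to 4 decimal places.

Rank a: 3, 4, 6, 2, 5, 1
Rank b: 2, 4, 5, 3, 6, 1
d = rank(a) − rank(b): 1, 0, 1, -1, -1, 0; Σd² = 4
ρ = 1 − 6Σd² / [n(n²−1)] = 1 − 6×4 / (6×35) = 1 − 24/210 ≈ 0.8857

0.8857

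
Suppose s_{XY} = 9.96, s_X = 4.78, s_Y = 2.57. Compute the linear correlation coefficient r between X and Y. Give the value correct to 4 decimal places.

r = Cov(X,Y) / (s_X · s_Y) = 9.96 / (4.78 × 2.57)
  = 9.96 / 12.2846 ≈ 0.8108

0.8108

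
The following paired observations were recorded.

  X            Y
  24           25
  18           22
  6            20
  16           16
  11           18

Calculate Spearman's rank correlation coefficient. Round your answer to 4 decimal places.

Rank X: 5, 4, 1, 3, 2
Rank Y: 5, 4, 3, 1, 2
d = rank(X) − rank(Y): 0, 0, -2, 2, 0; Σd² = 8
ρ = 1 − 6Σd² / [n(n²−1)] = 1 − 6×8 / (5×24) = 1 − 48/120 ≈ 0.6000

0.6000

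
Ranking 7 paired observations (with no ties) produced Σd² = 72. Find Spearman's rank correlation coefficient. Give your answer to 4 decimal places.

-0.2857

ρ = 1 − 6Σd² / [n(n²−1)] = 1 − 6×72 / (7×48)
  = 1 − 432/336 = 1 − 1.28571 ≈ -0.2857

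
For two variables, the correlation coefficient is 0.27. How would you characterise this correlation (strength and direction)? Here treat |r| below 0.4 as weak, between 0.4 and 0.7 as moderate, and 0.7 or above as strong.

r = 0.27 > 0 so the relationship is positive.
|r| = 0.27, which falls in the weak range.

weak positive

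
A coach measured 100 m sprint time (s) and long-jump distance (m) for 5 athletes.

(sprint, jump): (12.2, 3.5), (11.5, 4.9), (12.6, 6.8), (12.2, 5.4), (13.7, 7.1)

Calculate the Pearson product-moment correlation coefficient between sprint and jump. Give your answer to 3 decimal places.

0.694

n = 5, Σx = 62.2, Σy = 27.7, Σx² = 776.38, Σy² = 162.07, Σxy = 347.88
nΣxy − ΣxΣy = 1739.4 − 1722.94 = 16.46
nΣx² − (Σx)² = 3881.9 − 3868.84 = 13.06; nΣy² − (Σy)² = 810.35 − 767.29 = 43.06
r = 16.46 / √(13.06 × 43.06) = 16.46 / 23.7142 ≈ 0.694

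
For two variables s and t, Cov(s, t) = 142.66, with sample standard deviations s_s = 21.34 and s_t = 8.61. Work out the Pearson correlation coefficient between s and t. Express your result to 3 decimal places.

0.776

r = Cov(s,t) / (s_s · s_t) = 142.66 / (21.34 × 8.61)
  = 142.66 / 183.7374 ≈ 0.776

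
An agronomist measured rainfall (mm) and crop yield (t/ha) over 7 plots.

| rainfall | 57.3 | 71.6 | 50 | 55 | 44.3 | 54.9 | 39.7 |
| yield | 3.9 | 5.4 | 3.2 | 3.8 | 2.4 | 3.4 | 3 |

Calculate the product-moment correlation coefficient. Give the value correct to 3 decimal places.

n = 7, Σx = 372.8, Σy = 25.1, Σx² = 20487.44, Σy² = 95.37, Σxy = 1391.19
nΣxy − ΣxΣy = 9738.33 − 9357.28 = 381.05
nΣx² − (Σx)² = 143412.08 − 138979.84 = 4432.24; nΣy² − (Σy)² = 667.59 − 630.01 = 37.58
r = 381.05 / √(4432.24 × 37.58) = 381.05 / 408.1220 ≈ 0.934

0.934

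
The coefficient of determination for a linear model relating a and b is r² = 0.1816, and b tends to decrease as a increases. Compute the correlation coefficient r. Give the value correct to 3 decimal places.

|r| = √0.1816 = 0.426
The association is negative, so r = −0.426.

-0.426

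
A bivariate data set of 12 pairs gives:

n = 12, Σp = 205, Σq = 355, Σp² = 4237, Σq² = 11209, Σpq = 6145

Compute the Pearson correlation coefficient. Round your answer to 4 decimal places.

0.1116

r = (nΣpq − ΣpΣq) / √[(nΣp² − (Σp)²)(nΣq² − (Σq)²)]
Numerator: 12×6145 − 205×355 = 965
Denominator: √[(50844 − 42025)(134508 − 126025)] = √[8819 × 8483] = 8649.3686
r = 965 / 8649.3686 ≈ 0.1116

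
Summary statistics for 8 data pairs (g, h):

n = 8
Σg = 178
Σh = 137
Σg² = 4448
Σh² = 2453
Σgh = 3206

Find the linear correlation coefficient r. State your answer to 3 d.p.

r = (nΣgh − ΣgΣh) / √[(nΣg² − (Σg)²)(nΣh² − (Σh)²)]
Numerator: 8×3206 − 178×137 = 1262
Denominator: √[(35584 − 31684)(19624 − 18769)] = √[3900 × 855] = 1826.0613
r = 1262 / 1826.0613 ≈ 0.691

0.691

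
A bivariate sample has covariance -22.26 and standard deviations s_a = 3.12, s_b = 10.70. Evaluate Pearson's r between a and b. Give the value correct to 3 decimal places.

-0.667

r = Cov(a,b) / (s_a · s_b) = -22.26 / (3.12 × 10.70)
  = -22.26 / 33.3840 ≈ -0.667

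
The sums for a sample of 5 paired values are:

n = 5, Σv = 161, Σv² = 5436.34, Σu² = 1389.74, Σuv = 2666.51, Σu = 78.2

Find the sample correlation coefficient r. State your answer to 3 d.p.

0.724

r = (nΣuv − ΣuΣv) / √[(nΣu² − (Σu)²)(nΣv² − (Σv)²)]
Numerator: 5×2666.51 − 78.2×161 = 742.35
Denominator: √[(6948.7 − 6115.24)(27181.7 − 25921)] = √[833.46 × 1260.7] = 1025.0576
r = 742.35 / 1025.0576 ≈ 0.724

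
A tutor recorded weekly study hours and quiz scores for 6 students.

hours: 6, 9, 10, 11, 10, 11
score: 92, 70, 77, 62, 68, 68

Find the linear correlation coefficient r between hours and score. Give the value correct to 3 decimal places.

n = 6, Σx = 57, Σy = 437, Σx² = 559, Σy² = 32385, Σxy = 4062
nΣxy − ΣxΣy = 24372 − 24909 = -537
nΣx² − (Σx)² = 3354 − 3249 = 105; nΣy² − (Σy)² = 194310 − 190969 = 3341
r = -537 / √(105 × 3341) = -537 / 592.2879 ≈ -0.907

-0.907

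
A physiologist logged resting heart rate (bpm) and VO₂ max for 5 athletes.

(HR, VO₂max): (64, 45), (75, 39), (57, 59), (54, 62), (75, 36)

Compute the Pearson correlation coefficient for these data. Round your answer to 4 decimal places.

-0.9738

n = 5, Σx = 325, Σy = 241, Σx² = 21511, Σy² = 12167, Σxy = 15216
nΣxy − ΣxΣy = 76080 − 78325 = -2245
nΣx² − (Σx)² = 107555 − 105625 = 1930; nΣy² − (Σy)² = 60835 − 58081 = 2754
r = -2245 / √(1930 × 2754) = -2245 / 2305.4761 ≈ -0.9738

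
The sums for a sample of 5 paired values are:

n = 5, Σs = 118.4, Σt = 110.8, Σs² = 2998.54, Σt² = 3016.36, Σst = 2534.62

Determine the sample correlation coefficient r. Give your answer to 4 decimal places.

r = (nΣst − ΣsΣt) / √[(nΣs² − (Σs)²)(nΣt² − (Σt)²)]
Numerator: 5×2534.62 − 118.4×110.8 = -445.62
Denominator: √[(14992.7 − 14018.56)(15081.8 − 12276.64)] = √[974.14 × 2805.16] = 1653.0634
r = -445.62 / 1653.0634 ≈ -0.2696

-0.2696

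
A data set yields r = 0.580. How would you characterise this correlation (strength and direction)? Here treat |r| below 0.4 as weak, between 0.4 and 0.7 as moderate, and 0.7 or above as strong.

r = 0.580 > 0 so the relationship is positive.
|r| = 0.580, which falls in the moderate range.

moderate positive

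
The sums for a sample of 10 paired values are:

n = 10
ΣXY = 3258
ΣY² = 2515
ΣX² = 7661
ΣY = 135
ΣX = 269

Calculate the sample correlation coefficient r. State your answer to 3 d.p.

-0.689

r = (nΣXY − ΣXΣY) / √[(nΣX² − (ΣX)²)(nΣY² − (ΣY)²)]
Numerator: 10×3258 − 269×135 = -3735
Denominator: √[(76610 − 72361)(25150 − 18225)] = √[4249 × 6925] = 5424.4193
r = -3735 / 5424.4193 ≈ -0.689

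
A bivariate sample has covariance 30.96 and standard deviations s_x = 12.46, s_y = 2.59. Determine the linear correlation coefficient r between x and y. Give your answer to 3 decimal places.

r = Cov(x,y) / (s_x · s_y) = 30.96 / (12.46 × 2.59)
  = 30.96 / 32.2714 ≈ 0.959

0.959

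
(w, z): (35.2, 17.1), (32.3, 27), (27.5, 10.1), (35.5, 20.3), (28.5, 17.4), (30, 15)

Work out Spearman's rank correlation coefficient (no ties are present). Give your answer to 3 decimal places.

0.600

Rank w: 5, 4, 1, 6, 2, 3
Rank z: 3, 6, 1, 5, 4, 2
d = rank(w) − rank(z): 2, -2, 0, 1, -2, 1; Σd² = 14
ρ = 1 − 6Σd² / [n(n²−1)] = 1 − 6×14 / (6×35) = 1 − 84/210 ≈ 0.600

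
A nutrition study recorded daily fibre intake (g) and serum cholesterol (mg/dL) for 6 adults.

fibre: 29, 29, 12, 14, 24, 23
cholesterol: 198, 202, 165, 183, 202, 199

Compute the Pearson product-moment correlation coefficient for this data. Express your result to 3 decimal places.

0.890

n = 6, Σx = 131, Σy = 1149, Σx² = 3127, Σy² = 221127, Σxy = 25567
nΣxy − ΣxΣy = 153402 − 150519 = 2883
nΣx² − (Σx)² = 18762 − 17161 = 1601; nΣy² − (Σy)² = 1326762 − 1320201 = 6561
r = 2883 / √(1601 × 6561) = 2883 / 3241.0123 ≈ 0.890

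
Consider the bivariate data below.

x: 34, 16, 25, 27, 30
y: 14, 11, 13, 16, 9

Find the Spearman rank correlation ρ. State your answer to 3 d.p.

0.200

Rank x: 5, 1, 2, 3, 4
Rank y: 4, 2, 3, 5, 1
d = rank(x) − rank(y): 1, -1, -1, -2, 3; Σd² = 16
ρ = 1 − 6Σd² / [n(n²−1)] = 1 − 6×16 / (5×24) = 1 − 96/120 ≈ 0.200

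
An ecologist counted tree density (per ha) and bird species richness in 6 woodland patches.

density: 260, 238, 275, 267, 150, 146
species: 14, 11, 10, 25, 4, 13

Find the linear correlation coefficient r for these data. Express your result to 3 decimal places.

0.507

n = 6, Σx = 1336, Σy = 77, Σx² = 314974, Σy² = 1227, Σxy = 18181
nΣxy − ΣxΣy = 109086 − 102872 = 6214
nΣx² − (Σx)² = 1889844 − 1784896 = 104948; nΣy² − (Σy)² = 7362 − 5929 = 1433
r = 6214 / √(104948 × 1433) = 6214 / 12263.3798 ≈ 0.507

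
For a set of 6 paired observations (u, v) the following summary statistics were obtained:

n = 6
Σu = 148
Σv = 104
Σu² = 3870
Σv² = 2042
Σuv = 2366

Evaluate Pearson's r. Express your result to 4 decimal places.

r = (nΣuv − ΣuΣv) / √[(nΣu² − (Σu)²)(nΣv² − (Σv)²)]
Numerator: 6×2366 − 148×104 = -1196
Denominator: √[(23220 − 21904)(12252 − 10816)] = √[1316 × 1436] = 1374.6912
r = -1196 / 1374.6912 ≈ -0.8700

-0.8700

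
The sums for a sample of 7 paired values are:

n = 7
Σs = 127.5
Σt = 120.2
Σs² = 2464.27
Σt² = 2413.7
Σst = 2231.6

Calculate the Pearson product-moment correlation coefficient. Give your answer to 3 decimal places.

0.190

r = (nΣst − ΣsΣt) / √[(nΣs² − (Σs)²)(nΣt² − (Σt)²)]
Numerator: 7×2231.6 − 127.5×120.2 = 295.7
Denominator: √[(17249.89 − 16256.25)(16895.9 − 14448.04)] = √[993.64 × 2447.86] = 1559.5806
r = 295.7 / 1559.5806 ≈ 0.190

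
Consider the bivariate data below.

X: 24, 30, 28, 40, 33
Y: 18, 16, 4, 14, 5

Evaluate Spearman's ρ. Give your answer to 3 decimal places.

Rank X: 1, 3, 2, 5, 4
Rank Y: 5, 4, 1, 3, 2
d = rank(X) − rank(Y): -4, -1, 1, 2, 2; Σd² = 26
ρ = 1 − 6Σd² / [n(n²−1)] = 1 − 6×26 / (5×24) = 1 − 156/120 ≈ -0.300

-0.300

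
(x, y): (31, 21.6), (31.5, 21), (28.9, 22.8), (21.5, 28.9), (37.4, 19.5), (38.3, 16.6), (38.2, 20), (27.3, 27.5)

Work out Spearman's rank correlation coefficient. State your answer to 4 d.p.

-0.9762

Rank x: 4, 5, 3, 1, 6, 8, 7, 2
Rank y: 5, 4, 6, 8, 2, 1, 3, 7
d = rank(x) − rank(y): -1, 1, -3, -7, 4, 7, 4, -5; Σd² = 166
ρ = 1 − 6Σd² / [n(n²−1)] = 1 − 6×166 / (8×63) = 1 − 996/504 ≈ -0.9762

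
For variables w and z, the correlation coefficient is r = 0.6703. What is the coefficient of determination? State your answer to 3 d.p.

0.449

r² = (0.6703)² = 0.449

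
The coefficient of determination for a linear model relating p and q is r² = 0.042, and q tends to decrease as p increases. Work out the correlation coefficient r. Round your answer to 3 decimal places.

|r| = √0.042 = 0.205
The association is negative, so r = −0.205.

-0.205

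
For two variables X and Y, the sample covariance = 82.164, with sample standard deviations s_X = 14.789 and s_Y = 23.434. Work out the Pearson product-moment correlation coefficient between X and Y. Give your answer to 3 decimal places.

0.237

r = Cov(X,Y) / (s_X · s_Y) = 82.164 / (14.789 × 23.434)
  = 82.164 / 346.5654 ≈ 0.237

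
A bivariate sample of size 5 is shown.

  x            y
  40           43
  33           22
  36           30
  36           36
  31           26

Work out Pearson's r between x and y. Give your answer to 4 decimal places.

0.8953

n = 5, Σx = 176, Σy = 157, Σx² = 6242, Σy² = 5205, Σxy = 5628
nΣxy − ΣxΣy = 28140 − 27632 = 508
nΣx² − (Σx)² = 31210 − 30976 = 234; nΣy² − (Σy)² = 26025 − 24649 = 1376
r = 508 / √(234 × 1376) = 508 / 567.4363 ≈ 0.8953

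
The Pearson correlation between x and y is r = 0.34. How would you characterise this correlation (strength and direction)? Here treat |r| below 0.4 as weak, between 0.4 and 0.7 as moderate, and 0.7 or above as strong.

r = 0.34 > 0 so the relationship is positive.
|r| = 0.34, which falls in the weak range.

weak positive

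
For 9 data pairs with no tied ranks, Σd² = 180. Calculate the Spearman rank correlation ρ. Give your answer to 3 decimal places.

ρ = 1 − 6Σd² / [n(n²−1)] = 1 − 6×180 / (9×80)
  = 1 − 1080/720 = 1 − 1.5000 ≈ -0.500

-0.500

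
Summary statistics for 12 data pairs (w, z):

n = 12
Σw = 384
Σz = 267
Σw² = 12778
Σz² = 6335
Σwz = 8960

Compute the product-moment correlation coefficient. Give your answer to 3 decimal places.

0.946

r = (nΣwz − ΣwΣz) / √[(nΣw² − (Σw)²)(nΣz² − (Σz)²)]
Numerator: 12×8960 − 384×267 = 4992
Denominator: √[(153336 − 147456)(76020 − 71289)] = √[5880 × 4731] = 5274.3037
r = 4992 / 5274.3037 ≈ 0.946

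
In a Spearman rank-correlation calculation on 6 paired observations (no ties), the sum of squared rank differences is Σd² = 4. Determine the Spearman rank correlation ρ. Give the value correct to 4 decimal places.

0.8857

ρ = 1 − 6Σd² / [n(n²−1)] = 1 − 6×4 / (6×35)
  = 1 − 24/210 = 1 − 0.11429 ≈ 0.8857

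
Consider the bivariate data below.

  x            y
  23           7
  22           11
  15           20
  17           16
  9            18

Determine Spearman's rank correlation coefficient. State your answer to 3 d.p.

Rank x: 5, 4, 2, 3, 1
Rank y: 1, 2, 5, 3, 4
d = rank(x) − rank(y): 4, 2, -3, 0, -3; Σd² = 38
ρ = 1 − 6Σd² / [n(n²−1)] = 1 − 6×38 / (5×24) = 1 − 228/120 ≈ -0.900

-0.900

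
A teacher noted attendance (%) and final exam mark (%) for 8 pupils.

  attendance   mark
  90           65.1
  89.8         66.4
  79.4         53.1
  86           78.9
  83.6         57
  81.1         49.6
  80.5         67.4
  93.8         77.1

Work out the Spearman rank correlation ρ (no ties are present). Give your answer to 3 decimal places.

0.500

Rank attendance: 7, 6, 1, 5, 4, 3, 2, 8
Rank mark: 4, 5, 2, 8, 3, 1, 6, 7
d = rank(attendance) − rank(mark): 3, 1, -1, -3, 1, 2, -4, 1; Σd² = 42
ρ = 1 − 6Σd² / [n(n²−1)] = 1 − 6×42 / (8×63) = 1 − 252/504 ≈ 0.500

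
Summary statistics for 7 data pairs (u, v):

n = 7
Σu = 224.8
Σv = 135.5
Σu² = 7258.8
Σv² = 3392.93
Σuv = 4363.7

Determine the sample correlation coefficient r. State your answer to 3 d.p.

r = (nΣuv − ΣuΣv) / √[(nΣu² − (Σu)²)(nΣv² − (Σv)²)]
Numerator: 7×4363.7 − 224.8×135.5 = 85.5
Denominator: √[(50811.6 − 50535.04)(23750.51 − 18360.25)] = √[276.56 × 5390.26] = 1220.9547
r = 85.5 / 1220.9547 ≈ 0.070

0.070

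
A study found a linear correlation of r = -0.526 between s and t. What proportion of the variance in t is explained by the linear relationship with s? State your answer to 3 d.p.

r² = (-0.526)² = 0.277

0.277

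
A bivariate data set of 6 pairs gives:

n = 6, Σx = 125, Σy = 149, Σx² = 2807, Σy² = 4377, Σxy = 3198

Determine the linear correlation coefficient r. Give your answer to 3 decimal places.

r = (nΣxy − ΣxΣy) / √[(nΣx² − (Σx)²)(nΣy² − (Σy)²)]
Numerator: 6×3198 − 125×149 = 563
Denominator: √[(16842 − 15625)(26262 − 22201)] = √[1217 × 4061] = 2223.1143
r = 563 / 2223.1143 ≈ 0.253

0.253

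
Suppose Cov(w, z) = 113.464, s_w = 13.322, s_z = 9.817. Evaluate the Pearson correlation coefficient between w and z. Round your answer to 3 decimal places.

r = Cov(w,z) / (s_w · s_z) = 113.464 / (13.322 × 9.817)
  = 113.464 / 130.7821 ≈ 0.868

0.868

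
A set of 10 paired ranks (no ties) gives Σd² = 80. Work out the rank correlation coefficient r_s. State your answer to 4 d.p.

ρ = 1 − 6Σd² / [n(n²−1)] = 1 − 6×80 / (10×99)
  = 1 − 480/990 = 1 − 0.48485 ≈ 0.5152

0.5152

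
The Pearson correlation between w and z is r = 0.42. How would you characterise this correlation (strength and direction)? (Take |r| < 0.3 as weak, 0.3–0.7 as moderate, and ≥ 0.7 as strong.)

moderate positive

r = 0.42 > 0 so the relationship is positive.
|r| = 0.42, which falls in the moderate range.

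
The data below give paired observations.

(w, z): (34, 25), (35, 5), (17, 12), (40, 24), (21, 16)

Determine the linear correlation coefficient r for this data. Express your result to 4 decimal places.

0.3452

n = 5, Σw = 147, Σz = 82, Σw² = 4711, Σz² = 1626, Σwz = 2525
nΣwz − ΣwΣz = 12625 − 12054 = 571
nΣw² − (Σw)² = 23555 − 21609 = 1946; nΣz² − (Σz)² = 8130 − 6724 = 1406
r = 571 / √(1946 × 1406) = 571 / 1654.1088 ≈ 0.3452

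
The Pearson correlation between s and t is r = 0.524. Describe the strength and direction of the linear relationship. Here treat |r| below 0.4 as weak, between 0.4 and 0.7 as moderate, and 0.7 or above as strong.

moderate positive

r = 0.524 > 0 so the relationship is positive.
|r| = 0.524, which falls in the moderate range.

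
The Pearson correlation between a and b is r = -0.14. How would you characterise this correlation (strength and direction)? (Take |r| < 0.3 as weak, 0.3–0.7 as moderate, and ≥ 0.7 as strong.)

r = -0.14 < 0 so the relationship is negative.
|r| = 0.14, which falls in the weak range.

weak negative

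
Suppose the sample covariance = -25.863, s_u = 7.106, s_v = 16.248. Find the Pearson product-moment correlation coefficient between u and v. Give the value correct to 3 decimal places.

-0.224

r = Cov(u,v) / (s_u · s_v) = -25.863 / (7.106 × 16.248)
  = -25.863 / 115.4583 ≈ -0.224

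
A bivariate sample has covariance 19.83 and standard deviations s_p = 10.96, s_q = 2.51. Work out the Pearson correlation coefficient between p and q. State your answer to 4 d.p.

r = Cov(p,q) / (s_p · s_q) = 19.83 / (10.96 × 2.51)
  = 19.83 / 27.5096 ≈ 0.7208

0.7208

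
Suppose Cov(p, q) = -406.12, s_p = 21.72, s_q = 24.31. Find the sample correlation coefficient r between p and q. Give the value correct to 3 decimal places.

r = Cov(p,q) / (s_p · s_q) = -406.12 / (21.72 × 24.31)
  = -406.12 / 528.0132 ≈ -0.769

-0.769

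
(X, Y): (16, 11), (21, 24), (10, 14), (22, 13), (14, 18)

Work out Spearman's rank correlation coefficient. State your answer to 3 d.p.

Rank X: 3, 4, 1, 5, 2
Rank Y: 1, 5, 3, 2, 4
d = rank(X) − rank(Y): 2, -1, -2, 3, -2; Σd² = 22
ρ = 1 − 6Σd² / [n(n²−1)] = 1 − 6×22 / (5×24) = 1 − 132/120 ≈ -0.100

-0.100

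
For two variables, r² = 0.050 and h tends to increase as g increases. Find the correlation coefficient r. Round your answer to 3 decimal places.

|r| = √0.050 = 0.224
The association is positive, so r = 0.224.

0.224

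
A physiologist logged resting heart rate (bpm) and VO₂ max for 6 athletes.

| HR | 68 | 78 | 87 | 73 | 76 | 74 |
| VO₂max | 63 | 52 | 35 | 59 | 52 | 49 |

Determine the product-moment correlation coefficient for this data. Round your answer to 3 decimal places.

-0.944

n = 6, Σx = 456, Σy = 310, Σx² = 34858, Σy² = 16484, Σxy = 23270
nΣxy − ΣxΣy = 139620 − 141360 = -1740
nΣx² − (Σx)² = 209148 − 207936 = 1212; nΣy² − (Σy)² = 98904 − 96100 = 2804
r = -1740 / √(1212 × 2804) = -1740 / 1843.4880 ≈ -0.944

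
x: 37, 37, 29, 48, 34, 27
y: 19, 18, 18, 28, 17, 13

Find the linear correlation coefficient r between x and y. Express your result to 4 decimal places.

0.9283

n = 6, Σx = 212, Σy = 113, Σx² = 7768, Σy² = 2251, Σxy = 4164
nΣxy − ΣxΣy = 24984 − 23956 = 1028
nΣx² − (Σx)² = 46608 − 44944 = 1664; nΣy² − (Σy)² = 13506 − 12769 = 737
r = 1028 / √(1664 × 737) = 1028 / 1107.4150 ≈ 0.9283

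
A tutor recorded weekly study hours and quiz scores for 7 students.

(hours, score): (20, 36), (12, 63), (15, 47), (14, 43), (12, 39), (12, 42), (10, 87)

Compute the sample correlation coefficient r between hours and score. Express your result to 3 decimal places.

-0.621

n = 7, Σx = 95, Σy = 357, Σx² = 1353, Σy² = 20177, Σxy = 4625
nΣxy − ΣxΣy = 32375 − 33915 = -1540
nΣx² − (Σx)² = 9471 − 9025 = 446; nΣy² − (Σy)² = 141239 − 127449 = 13790
r = -1540 / √(446 × 13790) = -1540 / 2479.9879 ≈ -0.621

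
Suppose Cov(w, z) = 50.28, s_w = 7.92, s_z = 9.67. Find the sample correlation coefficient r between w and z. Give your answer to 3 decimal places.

0.657

r = Cov(w,z) / (s_w · s_z) = 50.28 / (7.92 × 9.67)
  = 50.28 / 76.5864 ≈ 0.657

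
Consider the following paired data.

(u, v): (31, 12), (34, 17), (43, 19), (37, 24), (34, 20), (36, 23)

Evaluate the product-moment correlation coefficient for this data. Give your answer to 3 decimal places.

n = 6, Σu = 215, Σv = 115, Σu² = 7787, Σv² = 2299, Σuv = 4163
nΣuv − ΣuΣv = 24978 − 24725 = 253
nΣu² − (Σu)² = 46722 − 46225 = 497; nΣv² − (Σv)² = 13794 − 13225 = 569
r = 253 / √(497 × 569) = 253 / 531.7829 ≈ 0.476

0.476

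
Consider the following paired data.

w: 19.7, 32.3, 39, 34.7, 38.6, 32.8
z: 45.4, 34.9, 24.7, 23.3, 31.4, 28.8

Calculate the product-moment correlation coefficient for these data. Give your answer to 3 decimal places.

n = 6, Σw = 197.1, Σz = 188.5, Σw² = 6722.27, Σz² = 6247.55, Σwz = 5950.14
nΣwz − ΣwΣz = 35700.84 − 37153.35 = -1452.51
nΣw² − (Σw)² = 40333.62 − 38848.41 = 1485.21; nΣz² − (Σz)² = 37485.3 − 35532.25 = 1953.05
r = -1452.51 / √(1485.21 × 1953.05) = -1452.51 / 1703.1410 ≈ -0.853

-0.853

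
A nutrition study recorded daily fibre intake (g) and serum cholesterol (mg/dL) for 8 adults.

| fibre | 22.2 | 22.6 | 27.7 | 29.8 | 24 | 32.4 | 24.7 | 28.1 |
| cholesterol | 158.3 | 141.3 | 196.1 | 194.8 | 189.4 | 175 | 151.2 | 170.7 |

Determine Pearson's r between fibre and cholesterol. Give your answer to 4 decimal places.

n = 8, Σx = 211.5, Σy = 1376.8, Σx² = 5684.39, Σy² = 239924.12, Σxy = 36691.56
nΣxy − ΣxΣy = 293532.48 − 291193.2 = 2339.28
nΣx² − (Σx)² = 45475.12 − 44732.25 = 742.87; nΣy² − (Σy)² = 1919392.96 − 1895578.24 = 23814.72
r = 2339.28 / √(742.87 × 23814.72) = 2339.28 / 4206.0957 ≈ 0.5562

0.5562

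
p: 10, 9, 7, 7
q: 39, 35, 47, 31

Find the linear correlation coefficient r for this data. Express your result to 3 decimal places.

-0.098

n = 4, Σp = 33, Σq = 152, Σp² = 279, Σq² = 5916, Σpq = 1251
nΣpq − ΣpΣq = 5004 − 5016 = -12
nΣp² − (Σp)² = 1116 − 1089 = 27; nΣq² − (Σq)² = 23664 − 23104 = 560
r = -12 / √(27 × 560) = -12 / 122.9634 ≈ -0.098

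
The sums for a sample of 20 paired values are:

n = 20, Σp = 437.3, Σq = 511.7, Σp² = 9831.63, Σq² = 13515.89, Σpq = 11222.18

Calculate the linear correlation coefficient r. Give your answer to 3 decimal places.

0.100

r = (nΣpq − ΣpΣq) / √[(nΣp² − (Σp)²)(nΣq² − (Σq)²)]
Numerator: 20×11222.18 − 437.3×511.7 = 677.19
Denominator: √[(196632.6 − 191231.29)(270317.8 − 261836.89)] = √[5401.31 × 8480.91] = 6768.1625
r = 677.19 / 6768.1625 ≈ 0.100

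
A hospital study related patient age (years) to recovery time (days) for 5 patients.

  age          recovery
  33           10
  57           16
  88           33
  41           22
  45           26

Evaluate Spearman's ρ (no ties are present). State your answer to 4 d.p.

Rank age: 1, 4, 5, 2, 3
Rank recovery: 1, 2, 5, 3, 4
d = rank(age) − rank(recovery): 0, 2, 0, -1, -1; Σd² = 6
ρ = 1 − 6Σd² / [n(n²−1)] = 1 − 6×6 / (5×24) = 1 − 36/120 ≈ 0.7000

0.7000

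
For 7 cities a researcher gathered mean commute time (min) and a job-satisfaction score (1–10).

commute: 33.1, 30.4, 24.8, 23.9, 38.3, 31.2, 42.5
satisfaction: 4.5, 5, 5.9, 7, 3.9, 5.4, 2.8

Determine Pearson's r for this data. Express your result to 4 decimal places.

n = 7, Σx = 224.2, Σy = 34.5, Σx² = 7452.6, Σy² = 181.27, Σxy = 1051.42
nΣxy − ΣxΣy = 7359.94 − 7734.9 = -374.96
nΣx² − (Σx)² = 52168.2 − 50265.64 = 1902.56; nΣy² − (Σy)² = 1268.89 − 1190.25 = 78.64
r = -374.96 / √(1902.56 × 78.64) = -374.96 / 386.8040 ≈ -0.9694

-0.9694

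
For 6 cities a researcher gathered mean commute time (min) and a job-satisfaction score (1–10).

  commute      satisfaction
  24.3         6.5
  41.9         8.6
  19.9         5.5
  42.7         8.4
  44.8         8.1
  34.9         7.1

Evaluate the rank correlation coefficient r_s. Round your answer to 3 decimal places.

0.771

Rank commute: 2, 4, 1, 5, 6, 3
Rank satisfaction: 2, 6, 1, 5, 4, 3
d = rank(commute) − rank(satisfaction): 0, -2, 0, 0, 2, 0; Σd² = 8
ρ = 1 − 6Σd² / [n(n²−1)] = 1 − 6×8 / (6×35) = 1 − 48/210 ≈ 0.771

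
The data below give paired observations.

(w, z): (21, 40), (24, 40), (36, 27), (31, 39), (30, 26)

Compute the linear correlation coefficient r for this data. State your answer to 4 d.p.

n = 5, Σw = 142, Σz = 172, Σw² = 4174, Σz² = 6126, Σwz = 4761
nΣwz − ΣwΣz = 23805 − 24424 = -619
nΣw² − (Σw)² = 20870 − 20164 = 706; nΣz² − (Σz)² = 30630 − 29584 = 1046
r = -619 / √(706 × 1046) = -619 / 859.3463 ≈ -0.7203

-0.7203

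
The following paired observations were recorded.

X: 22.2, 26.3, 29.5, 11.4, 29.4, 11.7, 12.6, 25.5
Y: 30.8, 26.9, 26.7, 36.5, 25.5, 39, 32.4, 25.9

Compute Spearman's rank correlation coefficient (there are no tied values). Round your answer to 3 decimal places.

Rank X: 4, 6, 8, 1, 7, 2, 3, 5
Rank Y: 5, 4, 3, 7, 1, 8, 6, 2
d = rank(X) − rank(Y): -1, 2, 5, -6, 6, -6, -3, 3; Σd² = 156
ρ = 1 − 6Σd² / [n(n²−1)] = 1 − 6×156 / (8×63) = 1 − 936/504 ≈ -0.857

-0.857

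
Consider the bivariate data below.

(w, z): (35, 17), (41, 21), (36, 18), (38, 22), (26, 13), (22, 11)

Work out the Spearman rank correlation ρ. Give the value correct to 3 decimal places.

0.943

Rank w: 3, 6, 4, 5, 2, 1
Rank z: 3, 5, 4, 6, 2, 1
d = rank(w) − rank(z): 0, 1, 0, -1, 0, 0; Σd² = 2
ρ = 1 − 6Σd² / [n(n²−1)] = 1 − 6×2 / (6×35) = 1 − 12/210 ≈ 0.943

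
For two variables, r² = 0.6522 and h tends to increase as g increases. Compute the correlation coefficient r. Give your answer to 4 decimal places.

|r| = √0.6522 = 0.8076
The association is positive, so r = 0.8076.

0.8076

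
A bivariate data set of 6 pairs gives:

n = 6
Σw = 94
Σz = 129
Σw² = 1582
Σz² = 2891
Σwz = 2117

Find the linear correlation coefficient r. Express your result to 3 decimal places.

r = (nΣwz − ΣwΣz) / √[(nΣw² − (Σw)²)(nΣz² − (Σz)²)]
Numerator: 6×2117 − 94×129 = 576
Denominator: √[(9492 − 8836)(17346 − 16641)] = √[656 × 705] = 680.0588
r = 576 / 680.0588 ≈ 0.847

0.847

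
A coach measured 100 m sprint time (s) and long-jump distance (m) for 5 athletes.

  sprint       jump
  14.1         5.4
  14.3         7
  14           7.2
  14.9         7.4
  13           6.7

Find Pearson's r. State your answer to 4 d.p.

n = 5, Σx = 70.3, Σy = 33.7, Σx² = 990.31, Σy² = 229.65, Σxy = 474.4
nΣxy − ΣxΣy = 2372 − 2369.11 = 2.89
nΣx² − (Σx)² = 4951.55 − 4942.09 = 9.46; nΣy² − (Σy)² = 1148.25 − 1135.69 = 12.56
r = 2.89 / √(9.46 × 12.56) = 2.89 / 10.9003 ≈ 0.2651

0.2651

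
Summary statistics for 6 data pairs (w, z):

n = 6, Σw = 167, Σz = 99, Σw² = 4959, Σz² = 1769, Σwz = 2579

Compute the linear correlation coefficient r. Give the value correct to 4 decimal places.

-0.8600

r = (nΣwz − ΣwΣz) / √[(nΣw² − (Σw)²)(nΣz² − (Σz)²)]
Numerator: 6×2579 − 167×99 = -1059
Denominator: √[(29754 − 27889)(10614 − 9801)] = √[1865 × 813] = 1231.3590
r = -1059 / 1231.3590 ≈ -0.8600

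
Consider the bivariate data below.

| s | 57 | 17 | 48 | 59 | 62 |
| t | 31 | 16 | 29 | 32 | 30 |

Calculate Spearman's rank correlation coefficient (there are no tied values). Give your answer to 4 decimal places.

0.7000

Rank s: 3, 1, 2, 4, 5
Rank t: 4, 1, 2, 5, 3
d = rank(s) − rank(t): -1, 0, 0, -1, 2; Σd² = 6
ρ = 1 − 6Σd² / [n(n²−1)] = 1 − 6×6 / (5×24) = 1 − 36/120 ≈ 0.7000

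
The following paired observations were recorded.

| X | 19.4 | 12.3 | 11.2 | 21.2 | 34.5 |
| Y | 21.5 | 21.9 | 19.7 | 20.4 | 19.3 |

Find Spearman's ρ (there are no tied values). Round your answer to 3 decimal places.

-0.400

Rank X: 3, 2, 1, 4, 5
Rank Y: 4, 5, 2, 3, 1
d = rank(X) − rank(Y): -1, -3, -1, 1, 4; Σd² = 28
ρ = 1 − 6Σd² / [n(n²−1)] = 1 − 6×28 / (5×24) = 1 − 168/120 ≈ -0.400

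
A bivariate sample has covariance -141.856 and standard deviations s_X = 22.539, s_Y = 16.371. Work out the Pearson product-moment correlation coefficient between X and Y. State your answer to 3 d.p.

-0.384

r = Cov(X,Y) / (s_X · s_Y) = -141.856 / (22.539 × 16.371)
  = -141.856 / 368.9860 ≈ -0.384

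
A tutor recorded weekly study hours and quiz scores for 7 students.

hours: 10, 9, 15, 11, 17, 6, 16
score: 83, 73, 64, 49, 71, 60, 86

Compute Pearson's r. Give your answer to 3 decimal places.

0.305

n = 7, Σx = 84, Σy = 486, Σx² = 1108, Σy² = 34752, Σxy = 5929
nΣxy − ΣxΣy = 41503 − 40824 = 679
nΣx² − (Σx)² = 7756 − 7056 = 700; nΣy² − (Σy)² = 243264 − 236196 = 7068
r = 679 / √(700 × 7068) = 679 / 2224.3201 ≈ 0.305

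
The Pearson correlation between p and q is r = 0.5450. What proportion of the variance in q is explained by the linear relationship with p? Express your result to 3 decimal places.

r² = (0.5450)² = 0.297

0.297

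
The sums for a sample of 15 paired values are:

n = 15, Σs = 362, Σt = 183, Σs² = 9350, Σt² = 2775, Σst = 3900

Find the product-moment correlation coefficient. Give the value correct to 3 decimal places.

-0.895

r = (nΣst − ΣsΣt) / √[(nΣs² − (Σs)²)(nΣt² − (Σt)²)]
Numerator: 15×3900 − 362×183 = -7746
Denominator: √[(140250 − 131044)(41625 − 33489)] = √[9206 × 8136] = 8654.4795
r = -7746 / 8654.4795 ≈ -0.895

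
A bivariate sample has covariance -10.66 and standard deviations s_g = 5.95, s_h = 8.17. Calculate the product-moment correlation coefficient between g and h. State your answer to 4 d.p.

r = Cov(g,h) / (s_g · s_h) = -10.66 / (5.95 × 8.17)
  = -10.66 / 48.6115 ≈ -0.2193

-0.2193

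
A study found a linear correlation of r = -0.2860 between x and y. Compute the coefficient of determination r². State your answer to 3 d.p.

r² = (-0.2860)² = 0.082

0.082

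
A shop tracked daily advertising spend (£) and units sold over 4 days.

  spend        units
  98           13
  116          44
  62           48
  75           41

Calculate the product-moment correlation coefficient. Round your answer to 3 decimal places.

n = 4, Σx = 351, Σy = 146, Σx² = 32529, Σy² = 6090, Σxy = 12429
nΣxy − ΣxΣy = 49716 − 51246 = -1530
nΣx² − (Σx)² = 130116 − 123201 = 6915; nΣy² − (Σy)² = 24360 − 21316 = 3044
r = -1530 / √(6915 × 3044) = -1530 / 4587.9473 ≈ -0.333

-0.333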